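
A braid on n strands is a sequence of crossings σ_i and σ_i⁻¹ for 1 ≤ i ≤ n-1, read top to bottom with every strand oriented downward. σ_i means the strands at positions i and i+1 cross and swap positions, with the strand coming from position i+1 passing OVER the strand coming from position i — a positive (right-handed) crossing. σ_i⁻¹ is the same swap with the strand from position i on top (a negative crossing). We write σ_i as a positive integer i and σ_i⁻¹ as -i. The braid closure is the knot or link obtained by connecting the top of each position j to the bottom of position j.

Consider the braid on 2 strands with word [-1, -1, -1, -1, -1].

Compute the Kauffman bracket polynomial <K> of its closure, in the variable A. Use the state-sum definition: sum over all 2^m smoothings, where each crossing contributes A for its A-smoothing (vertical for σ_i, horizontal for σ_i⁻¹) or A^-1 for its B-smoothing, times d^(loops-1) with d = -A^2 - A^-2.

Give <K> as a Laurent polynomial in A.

Braid: s1^-1 s1^-1 s1^-1 s1^-1 s1^-1 on 2 strands, 5 crossings.
Writhe w = (#positive) - (#negative) = 0 - 5 = -5.
Enumerate smoothing states for the bracket polynomial. There are 2^5 = 32 states.
Each crossing splits two ways (0=vertical, 1=horizontal). The state's weight is A^(#A-smoothings - #B-smoothings) * d^(loops - 1).
  state 00000: A-exp=-5, loops=2, term = A^-5 * d^1
  state 00001: A-exp=-3, loops=1, term = A^-3 * d^0
  state 00010: A-exp=-3, loops=1, term = A^-3 * d^0
  state 00011: A-exp=-1, loops=2, term = A^-1 * d^1
  state 00100: A-exp=-3, loops=1, term = A^-3 * d^0
  state 00101: A-exp=-1, loops=2, term = A^-1 * d^1
  state 00110: A-exp=-1, loops=2, term = A^-1 * d^1
  state 00111: A-exp=+1, loops=3, term = A^1 * d^2
  state 01000: A-exp=-3, loops=1, term = A^-3 * d^0
  state 01001: A-exp=-1, loops=2, term = A^-1 * d^1
  state 01010: A-exp=-1, loops=2, term = A^-1 * d^1
  state 01011: A-exp=+1, loops=3, term = A^1 * d^2
  state 01100: A-exp=-1, loops=2, term = A^-1 * d^1
  state 01101: A-exp=+1, loops=3, term = A^1 * d^2
  state 01110: A-exp=+1, loops=3, term = A^1 * d^2
  state 01111: A-exp=+3, loops=4, term = A^3 * d^3
  state 10000: A-exp=-3, loops=1, term = A^-3 * d^0
  state 10001: A-exp=-1, loops=2, term = A^-1 * d^1
  state 10010: A-exp=-1, loops=2, term = A^-1 * d^1
  state 10011: A-exp=+1, loops=3, term = A^1 * d^2
  state 10100: A-exp=-1, loops=2, term = A^-1 * d^1
  state 10101: A-exp=+1, loops=3, term = A^1 * d^2
  state 10110: A-exp=+1, loops=3, term = A^1 * d^2
  state 10111: A-exp=+3, loops=4, term = A^3 * d^3
  state 11000: A-exp=-1, loops=2, term = A^-1 * d^1
  state 11001: A-exp=+1, loops=3, term = A^1 * d^2
  state 11010: A-exp=+1, loops=3, term = A^1 * d^2
  state 11011: A-exp=+3, loops=4, term = A^3 * d^3
  state 11100: A-exp=+1, loops=3, term = A^1 * d^2
  state 11101: A-exp=+3, loops=4, term = A^3 * d^3
  state 11110: A-exp=+3, loops=4, term = A^3 * d^3
  state 11111: A-exp=+5, loops=5, term = A^5 * d^4
Collect the terms by A-exponent (count of states per loop number):
Powers of d = -A^2 - A^-2: d^2 = A^4 + 2 + A^-4; d^3 = -A^6 - 3*A^2 - 3*A^-2 - A^-6; d^4 = A^8 + 4*A^4 + 6 + 4*A^-4 + A^-8.
  A^5 * (d^4) = A^13 + 4*A^9 + 6*A^5 + 4*A + A^-3
  A^3 * (5*d^3) = -5*A^9 - 15*A^5 - 15*A - 5*A^-3
  A^1 * (10*d^2) = 10*A^5 + 20*A + 10*A^-3
  A^-1 * (10*d) = -10*A - 10*A^-3
  A^-3 * (5) = 5*A^-3
  A^-5 * (d) = -A^-3 - A^-7
Summing the groups: <K> = A^13 - A^9 + A^5 - A - A^-7

Answer: A^13 - A^9 + A^5 - A - A^-7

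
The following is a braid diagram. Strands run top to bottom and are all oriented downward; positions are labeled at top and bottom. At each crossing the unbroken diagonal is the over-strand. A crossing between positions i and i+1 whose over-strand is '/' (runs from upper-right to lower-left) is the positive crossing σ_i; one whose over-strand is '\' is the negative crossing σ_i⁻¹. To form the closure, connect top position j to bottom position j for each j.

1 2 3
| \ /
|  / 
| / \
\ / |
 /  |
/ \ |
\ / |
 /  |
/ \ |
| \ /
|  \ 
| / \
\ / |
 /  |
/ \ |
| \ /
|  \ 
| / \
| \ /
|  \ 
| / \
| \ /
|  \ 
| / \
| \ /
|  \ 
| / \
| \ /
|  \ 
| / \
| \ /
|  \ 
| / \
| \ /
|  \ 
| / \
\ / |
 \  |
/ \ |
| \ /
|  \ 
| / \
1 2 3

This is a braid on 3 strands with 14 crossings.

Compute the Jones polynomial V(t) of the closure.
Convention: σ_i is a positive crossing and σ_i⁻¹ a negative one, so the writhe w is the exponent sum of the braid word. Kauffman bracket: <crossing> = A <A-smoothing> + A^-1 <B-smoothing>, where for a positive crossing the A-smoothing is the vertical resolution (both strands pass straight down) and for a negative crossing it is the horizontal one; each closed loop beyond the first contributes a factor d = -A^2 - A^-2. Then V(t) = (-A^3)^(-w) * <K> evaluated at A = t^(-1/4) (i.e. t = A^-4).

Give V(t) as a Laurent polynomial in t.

Reading the diagram top to bottom ('/'-over between positions i,i+1 = s_i, '\'-over = s_i^-1): braid word = s2 s1 s1 s2^-1 s1 s2^-1 s2^-1 s2^-1 s2^-1 s2^-1 s2^-1 s2^-1 s1^-1 s2^-1.
The presented braid s2 s1 s1 s2^-1 s1 s2^-1 s2^-1 s2^-1 s2^-1 s2^-1 s2^-1 s2^-1 s1^-1 s2^-1 on 3 strands reduces by inverse Markov moves (closure unchanged at each step):
  Deconjugate: the word is γ·β·γ⁻¹ with γ = s2 s1 (prefix) and γ⁻¹ = s1^-1 s2^-1 (suffix); strip both.
Reduced to β = s1 s2^-1 s1 s2^-1 s2^-1 s2^-1 s2^-1 s2^-1 s2^-1 s2^-1 on 3 strands, 10 crossings.
Compute on β:
Braid: s1 s2^-1 s1 s2^-1 s2^-1 s2^-1 s2^-1 s2^-1 s2^-1 s2^-1 on 3 strands, 10 crossings.
Writhe w = (#positive) - (#negative) = 2 - 8 = -6.
Enumerate smoothing states for the bracket polynomial. There are 2^10 = 1024 states.
Each crossing splits two ways (0=vertical, 1=horizontal). The state's weight is A^(#A-smoothings - #B-smoothings) * d^(loops - 1).
Tabulate the states by total A-exponent and number of loops L (A-exp: L × count):
  A^10: L=9 ×1
  A^8: L=8 ×10
  A^6: L=7 ×45
  A^4: L=6 ×119, L=8 ×1
  A^2: L=5 ×203, L=7 ×7
  A^0: L=4 ×231, L=6 ×21
  A^-2: L=3 ×175, L=5 ×35
  A^-4: L=2 ×85, L=4 ×35
  A^-6: L=1 ×23, L=3 ×22
  A^-8: L=2 ×10
  A^-10: L=3 ×1
Each group contributes A^e * Σ count * d^(L-1):
Powers of d = -A^2 - A^-2: d^2 = A^4 + 2 + A^-4; d^3 = -A^6 - 3*A^2 - 3*A^-2 - A^-6; d^4 = A^8 + 4*A^4 + 6 + 4*A^-4 + A^-8; d^5 = -A^10 - 5*A^6 - 10*A^2 - 10*A^-2 - 5*A^-6 - A^-10; d^6 = A^12 + 6*A^8 + 15*A^4 + 20 + 15*A^-4 + 6*A^-8 + A^-12; d^7 = -A^14 - 7*A^10 - 21*A^6 - 35*A^2 - 35*A^-2 - 21*A^-6 - 7*A^-10 - A^-14; d^8 = A^16 + 8*A^12 + 28*A^8 + 56*A^4 + 70 + 56*A^-4 + 28*A^-8 + 8*A^-12 + A^-16.
  A^10 * (d^8) = A^26 + 8*A^22 + 28*A^18 + 56*A^14 + 70*A^10 + 56*A^6 + 28*A^2 + 8*A^-2 + A^-6
  A^8 * (10*d^7) = -10*A^22 - 70*A^18 - 210*A^14 - 350*A^10 - 350*A^6 - 210*A^2 - 70*A^-2 - 10*A^-6
  A^6 * (45*d^6) = 45*A^18 + 270*A^14 + 675*A^10 + 900*A^6 + 675*A^2 + 270*A^-2 + 45*A^-6
  A^4 * (119*d^5 + d^7) = -A^18 - 126*A^14 - 616*A^10 - 1225*A^6 - 1225*A^2 - 616*A^-2 - 126*A^-6 - A^-10
  A^2 * (203*d^4 + 7*d^6) = 7*A^14 + 245*A^10 + 917*A^6 + 1358*A^2 + 917*A^-2 + 245*A^-6 + 7*A^-10
  A^0 * (231*d^3 + 21*d^5) = -21*A^10 - 336*A^6 - 903*A^2 - 903*A^-2 - 336*A^-6 - 21*A^-10
  A^-2 * (175*d^2 + 35*d^4) = 35*A^6 + 315*A^2 + 560*A^-2 + 315*A^-6 + 35*A^-10
  A^-4 * (85*d + 35*d^3) = -35*A^2 - 190*A^-2 - 190*A^-6 - 35*A^-10
  A^-6 * (23 + 22*d^2) = 22*A^-2 + 67*A^-6 + 22*A^-10
  A^-8 * (10*d) = -10*A^-6 - 10*A^-10
  A^-10 * (d^2) = A^-6 + 2*A^-10 + A^-14
Summing the groups: <K> = A^26 - 2*A^22 + 2*A^18 - 3*A^14 + 3*A^10 - 3*A^6 + 3*A^2 - 2*A^-2 + 2*A^-6 - A^-10 + A^-14
Normalise by the writhe: (-A^3)^(-w) = (-A^3)^(6) = A^18, so f(A) = A^18 * <K> = A^44 - 2*A^40 + 2*A^36 - 3*A^32 + 3*A^28 - 3*A^24 + 3*A^20 - 2*A^16 + 2*A^12 - A^8 + A^4.
Substitute A = t^(-1/4), i.e. A^e → t^(-e/4): V(t) = t^-1 - t^-2 + 2*t^-3 - 2*t^-4 + 3*t^-5 - 3*t^-6 + 3*t^-7 - 3*t^-8 + 2*t^-9 - 2*t^-10 + t^-11

Answer: t^-1 - t^-2 + 2*t^-3 - 2*t^-4 + 3*t^-5 - 3*t^-6 + 3*t^-7 - 3*t^-8 + 2*t^-9 - 2*t^-10 + t^-11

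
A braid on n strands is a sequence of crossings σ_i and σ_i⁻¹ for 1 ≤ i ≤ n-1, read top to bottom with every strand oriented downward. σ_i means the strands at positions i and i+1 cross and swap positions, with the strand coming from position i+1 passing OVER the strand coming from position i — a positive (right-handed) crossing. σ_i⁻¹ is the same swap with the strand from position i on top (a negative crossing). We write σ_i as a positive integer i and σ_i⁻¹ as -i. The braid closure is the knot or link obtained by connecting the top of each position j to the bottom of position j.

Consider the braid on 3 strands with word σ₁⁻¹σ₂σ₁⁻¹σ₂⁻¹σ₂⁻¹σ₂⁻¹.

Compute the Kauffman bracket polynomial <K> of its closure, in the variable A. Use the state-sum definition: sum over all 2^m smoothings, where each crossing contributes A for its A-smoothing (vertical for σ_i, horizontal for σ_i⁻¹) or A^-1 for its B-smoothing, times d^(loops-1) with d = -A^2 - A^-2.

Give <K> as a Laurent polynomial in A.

Braid: s1^-1 s2 s1^-1 s2^-1 s2^-1 s2^-1 on 3 strands, 6 crossings.
Writhe w = (#positive) - (#negative) = 1 - 5 = -4.
Computing the Kauffman bracket via state sum. There are 2^6 = 64 states.
Smooth each crossing (0=||, 1=⌣⌢); contribution A^(Σ sign_k(1-2s_k)) * d^(L-1).
Tabulate the states by total A-exponent and number of loops L (A-exp: L × count):
  A^6: L=4 ×1
  A^4: L=3 ×6
  A^2: L=2 ×12, L=4 ×3
  A^0: L=1 ×9, L=3 ×10, L=5 ×1
  A^-2: L=2 ×12, L=4 ×3
  A^-4: L=1 ×2, L=3 ×4
  A^-6: L=2 ×1
Each group contributes A^e * Σ count * d^(L-1):
Powers of d = -A^2 - A^-2: d^2 = A^4 + 2 + A^-4; d^3 = -A^6 - 3*A^2 - 3*A^-2 - A^-6; d^4 = A^8 + 4*A^4 + 6 + 4*A^-4 + A^-8.
  A^6 * (d^3) = -A^12 - 3*A^8 - 3*A^4 - 1
  A^4 * (6*d^2) = 6*A^8 + 12*A^4 + 6
  A^2 * (12*d + 3*d^3) = -3*A^8 - 21*A^4 - 21 - 3*A^-4
  A^0 * (9 + 10*d^2 + d^4) = A^8 + 14*A^4 + 35 + 14*A^-4 + A^-8
  A^-2 * (12*d + 3*d^3) = -3*A^4 - 21 - 21*A^-4 - 3*A^-8
  A^-4 * (2 + 4*d^2) = 4 + 10*A^-4 + 4*A^-8
  A^-6 * (d) = -A^-4 - A^-8
Summing the groups: <K> = -A^12 + A^8 - A^4 + 2 - A^-4 + A^-8

Answer: -A^12 + A^8 - A^4 + 2 - A^-4 + A^-8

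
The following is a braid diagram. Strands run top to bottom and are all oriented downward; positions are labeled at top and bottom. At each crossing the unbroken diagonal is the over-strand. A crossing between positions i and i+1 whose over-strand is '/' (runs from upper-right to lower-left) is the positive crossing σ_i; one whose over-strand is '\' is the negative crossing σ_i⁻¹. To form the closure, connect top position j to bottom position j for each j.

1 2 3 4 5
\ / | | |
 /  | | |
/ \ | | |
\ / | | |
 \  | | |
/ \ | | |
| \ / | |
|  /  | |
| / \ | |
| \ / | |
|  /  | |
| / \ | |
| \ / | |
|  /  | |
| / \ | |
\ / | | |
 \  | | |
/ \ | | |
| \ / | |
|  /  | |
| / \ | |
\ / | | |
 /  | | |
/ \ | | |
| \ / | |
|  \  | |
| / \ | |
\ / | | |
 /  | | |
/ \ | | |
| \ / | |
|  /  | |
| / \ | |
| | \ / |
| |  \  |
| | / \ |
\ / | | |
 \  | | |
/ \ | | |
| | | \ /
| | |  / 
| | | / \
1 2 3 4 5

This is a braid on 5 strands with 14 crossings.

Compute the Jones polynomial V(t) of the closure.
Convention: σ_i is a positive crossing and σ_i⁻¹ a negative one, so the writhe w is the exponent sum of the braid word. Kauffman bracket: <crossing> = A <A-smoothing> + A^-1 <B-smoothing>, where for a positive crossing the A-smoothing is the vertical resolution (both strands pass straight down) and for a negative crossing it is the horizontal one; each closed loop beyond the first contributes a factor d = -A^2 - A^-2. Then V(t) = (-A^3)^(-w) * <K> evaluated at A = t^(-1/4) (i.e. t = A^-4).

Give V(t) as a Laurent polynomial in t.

-t^8 + t^7 - 2*t^6 + 3*t^5 - 3*t^4 + 4*t^3 - 2*t^2 + 2*t - 1

Derivation:
Reading the diagram top to bottom ('/'-over between positions i,i+1 = s_i, '\'-over = s_i^-1): braid word = s1 s1^-1 s2 s2 s2 s1^-1 s2 s1 s2^-1 s1 s2 s3^-1 s1^-1 s4.
The presented braid s1 s1^-1 s2 s2 s2 s1^-1 s2 s1 s2^-1 s1 s2 s3^-1 s1^-1 s4 on 5 strands reduces by inverse Markov moves (closure unchanged at each step):
  Destabilize: the word has the form β·s4 where s4 occurs only as the final letter (β ∈ B_4); drop it and the last strand → 4 strands.
  Deconjugate: the word is γ·β·γ⁻¹ with γ = s1 (prefix) and γ⁻¹ = s1^-1 (suffix); strip both.
  Destabilize: the word has the form β·s3^-1 where s3^-1 occurs only as the final letter (β ∈ B_3); drop it and the last strand → 3 strands.
Reduced to β = s1^-1 s2 s2 s2 s1^-1 s2 s1 s2^-1 s1 s2 on 3 strands, 10 crossings.
Compute on β:
Braid: s1^-1 s2 s2 s2 s1^-1 s2 s1 s2^-1 s1 s2 on 3 strands, 10 crossings.
Writhe w = (#positive) - (#negative) = 7 - 3 = 4.
Computing the Kauffman bracket via state sum. There are 2^10 = 1024 states.
Each crossing splits two ways (0=vertical, 1=horizontal). The state's weight is A^(#A-smoothings - #B-smoothings) * d^(loops - 1).
Tabulate the states by total A-exponent and number of loops L (A-exp: L × count):
  A^10: L=2 ×1
  A^8: L=1 ×5, L=3 ×5
  A^6: L=2 ×39, L=4 ×6
  A^4: L=1 ×34, L=3 ×85, L=5 ×1
  A^2: L=2 ×138, L=4 ×72
  A^0: L=1 ×48, L=3 ×167, L=5 ×37
  A^-2: L=2 ×91, L=4 ×109, L=6 ×10
  A^-4: L=3 ×82, L=5 ×37, L=7 ×1
  A^-6: L=4 ×40, L=6 ×5
  A^-8: L=5 ×10
  A^-10: L=6 ×1
Each group contributes A^e * Σ count * d^(L-1):
Powers of d = -A^2 - A^-2: d^2 = A^4 + 2 + A^-4; d^3 = -A^6 - 3*A^2 - 3*A^-2 - A^-6; d^4 = A^8 + 4*A^4 + 6 + 4*A^-4 + A^-8; d^5 = -A^10 - 5*A^6 - 10*A^2 - 10*A^-2 - 5*A^-6 - A^-10; d^6 = A^12 + 6*A^8 + 15*A^4 + 20 + 15*A^-4 + 6*A^-8 + A^-12.
  A^10 * (d) = -A^12 - A^8
  A^8 * (5 + 5*d^2) = 5*A^12 + 15*A^8 + 5*A^4
  A^6 * (39*d + 6*d^3) = -6*A^12 - 57*A^8 - 57*A^4 - 6
  A^4 * (34 + 85*d^2 + d^4) = A^12 + 89*A^8 + 210*A^4 + 89 + A^-4
  A^2 * (138*d + 72*d^3) = -72*A^8 - 354*A^4 - 354 - 72*A^-4
  A^0 * (48 + 167*d^2 + 37*d^4) = 37*A^8 + 315*A^4 + 604 + 315*A^-4 + 37*A^-8
  A^-2 * (91*d + 109*d^3 + 10*d^5) = -10*A^8 - 159*A^4 - 518 - 518*A^-4 - 159*A^-8 - 10*A^-12
  A^-4 * (82*d^2 + 37*d^4 + d^6) = A^8 + 43*A^4 + 245 + 406*A^-4 + 245*A^-8 + 43*A^-12 + A^-16
  A^-6 * (40*d^3 + 5*d^5) = -5*A^4 - 65 - 170*A^-4 - 170*A^-8 - 65*A^-12 - 5*A^-16
  A^-8 * (10*d^4) = 10 + 40*A^-4 + 60*A^-8 + 40*A^-12 + 10*A^-16
  A^-10 * (d^5) = -1 - 5*A^-4 - 10*A^-8 - 10*A^-12 - 5*A^-16 - A^-20
Summing the groups: <K> = -A^12 + 2*A^8 - 2*A^4 + 4 - 3*A^-4 + 3*A^-8 - 2*A^-12 + A^-16 - A^-20
Normalise by the writhe: (-A^3)^(-w) = (-A^3)^(-4) = A^-12, so f(A) = A^-12 * <K> = -1 + 2*A^-4 - 2*A^-8 + 4*A^-12 - 3*A^-16 + 3*A^-20 - 2*A^-24 + A^-28 - A^-32.
Substitute A = t^(-1/4), i.e. A^e → t^(-e/4): V(t) = -t^8 + t^7 - 2*t^6 + 3*t^5 - 3*t^4 + 4*t^3 - 2*t^2 + 2*t - 1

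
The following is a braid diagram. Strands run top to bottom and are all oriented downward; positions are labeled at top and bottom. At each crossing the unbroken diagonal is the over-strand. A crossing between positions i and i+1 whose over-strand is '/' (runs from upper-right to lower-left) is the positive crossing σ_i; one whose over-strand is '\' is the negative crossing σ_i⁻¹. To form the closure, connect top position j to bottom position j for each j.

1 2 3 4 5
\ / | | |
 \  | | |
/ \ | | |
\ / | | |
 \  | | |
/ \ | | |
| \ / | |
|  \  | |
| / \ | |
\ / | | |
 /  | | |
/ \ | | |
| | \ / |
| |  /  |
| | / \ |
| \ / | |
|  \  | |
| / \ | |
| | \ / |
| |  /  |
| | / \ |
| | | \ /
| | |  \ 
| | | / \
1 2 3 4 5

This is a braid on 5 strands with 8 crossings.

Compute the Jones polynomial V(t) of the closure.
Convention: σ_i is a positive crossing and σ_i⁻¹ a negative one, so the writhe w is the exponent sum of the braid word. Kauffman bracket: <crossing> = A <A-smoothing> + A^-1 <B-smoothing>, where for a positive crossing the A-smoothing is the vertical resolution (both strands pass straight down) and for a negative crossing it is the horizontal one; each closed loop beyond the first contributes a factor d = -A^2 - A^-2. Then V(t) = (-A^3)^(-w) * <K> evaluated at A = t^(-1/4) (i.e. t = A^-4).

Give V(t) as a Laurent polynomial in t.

Reading the diagram top to bottom ('/'-over between positions i,i+1 = s_i, '\'-over = s_i^-1): braid word = s1^-1 s1^-1 s2^-1 s1 s3 s2^-1 s3 s4^-1.
The presented braid s1^-1 s1^-1 s2^-1 s1 s3 s2^-1 s3 s4^-1 on 5 strands reduces by inverse Markov moves (closure unchanged at each step):
  Destabilize: the word has the form β·s4^-1 where s4^-1 occurs only as the final letter (β ∈ B_4); drop it and the last strand → 4 strands.
Reduced to β = s1^-1 s1^-1 s2^-1 s1 s3 s2^-1 s3 on 4 strands, 7 crossings.
Compute on β:
Braid: s1^-1 s1^-1 s2^-1 s1 s3 s2^-1 s3 on 4 strands, 7 crossings.
Writhe w = (#positive) - (#negative) = 3 - 4 = -1.
State-sum expansion of <K>. There are 2^7 = 128 states.
For each crossing: s=0 is the vertical smoothing, s=1 horizontal. Crossing k contributes A^(sign_k * (1 - 2*s_k)); loop factor d = -A^2 - A^-2.
Tabulate the states by total A-exponent and number of loops L (A-exp: L × count):
  A^7: L=4 ×1
  A^5: L=3 ×7
  A^3: L=2 ×17, L=4 ×4
  A^1: L=1 ×14, L=3 ×20, L=5 ×1
  A^-1: L=2 ×27, L=4 ×8
  A^-3: L=1 ×5, L=3 ×15, L=5 ×1
  A^-5: L=2 ×4, L=4 ×3
  A^-7: L=3 ×1
Each group contributes A^e * Σ count * d^(L-1):
Powers of d = -A^2 - A^-2: d^2 = A^4 + 2 + A^-4; d^3 = -A^6 - 3*A^2 - 3*A^-2 - A^-6; d^4 = A^8 + 4*A^4 + 6 + 4*A^-4 + A^-8.
  A^7 * (d^3) = -A^13 - 3*A^9 - 3*A^5 - A
  A^5 * (7*d^2) = 7*A^9 + 14*A^5 + 7*A
  A^3 * (17*d + 4*d^3) = -4*A^9 - 29*A^5 - 29*A - 4*A^-3
  A^1 * (14 + 20*d^2 + d^4) = A^9 + 24*A^5 + 60*A + 24*A^-3 + A^-7
  A^-1 * (27*d + 8*d^3) = -8*A^5 - 51*A - 51*A^-3 - 8*A^-7
  A^-3 * (5 + 15*d^2 + d^4) = A^5 + 19*A + 41*A^-3 + 19*A^-7 + A^-11
  A^-5 * (4*d + 3*d^3) = -3*A - 13*A^-3 - 13*A^-7 - 3*A^-11
  A^-7 * (d^2) = A^-3 + 2*A^-7 + A^-11
Summing the groups: <K> = -A^13 + A^9 - A^5 + 2*A - 2*A^-3 + A^-7 - A^-11
Normalise by the writhe: (-A^3)^(-w) = (-A^3)^(1) = -A^3, so f(A) = -A^3 * <K> = A^16 - A^12 + A^8 - 2*A^4 + 2 - A^-4 + A^-8.
Substitute A = t^(-1/4), i.e. A^e → t^(-e/4): V(t) = t^2 - t + 2 - 2*t^-1 + t^-2 - t^-3 + t^-4

Answer: t^2 - t + 2 - 2*t^-1 + t^-2 - t^-3 + t^-4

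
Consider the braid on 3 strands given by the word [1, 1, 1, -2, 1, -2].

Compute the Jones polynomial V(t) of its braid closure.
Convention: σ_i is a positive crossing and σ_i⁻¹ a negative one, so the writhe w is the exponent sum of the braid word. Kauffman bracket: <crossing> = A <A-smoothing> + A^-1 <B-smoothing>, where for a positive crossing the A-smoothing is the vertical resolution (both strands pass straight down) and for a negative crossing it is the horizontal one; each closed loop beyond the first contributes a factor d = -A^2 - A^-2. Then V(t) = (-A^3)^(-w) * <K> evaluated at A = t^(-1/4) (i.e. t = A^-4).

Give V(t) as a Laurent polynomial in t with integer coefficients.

t^5 - 2*t^4 + 2*t^3 - 2*t^2 + 2*t - 1 + t^-1

Derivation:
Braid: s1 s1 s1 s2^-1 s1 s2^-1 on 3 strands, 6 crossings.
Writhe w = (#positive) - (#negative) = 4 - 2 = 2.
Enumerate smoothing states for the bracket polynomial. There are 2^6 = 64 states.
Each crossing splits two ways (0=vertical, 1=horizontal). The state's weight is A^(#A-smoothings - #B-smoothings) * d^(loops - 1).
Tabulate the states by total A-exponent and number of loops L (A-exp: L × count):
  A^6: L=3 ×1
  A^4: L=2 ×6
  A^2: L=1 ×11, L=3 ×4
  A^0: L=2 ×19, L=4 ×1
  A^-2: L=3 ×15
  A^-4: L=4 ×6
  A^-6: L=5 ×1
Each group contributes A^e * Σ count * d^(L-1):
Powers of d = -A^2 - A^-2: d^2 = A^4 + 2 + A^-4; d^3 = -A^6 - 3*A^2 - 3*A^-2 - A^-6; d^4 = A^8 + 4*A^4 + 6 + 4*A^-4 + A^-8.
  A^6 * (d^2) = A^10 + 2*A^6 + A^2
  A^4 * (6*d) = -6*A^6 - 6*A^2
  A^2 * (11 + 4*d^2) = 4*A^6 + 19*A^2 + 4*A^-2
  A^0 * (19*d + d^3) = -A^6 - 22*A^2 - 22*A^-2 - A^-6
  A^-2 * (15*d^2) = 15*A^2 + 30*A^-2 + 15*A^-6
  A^-4 * (6*d^3) = -6*A^2 - 18*A^-2 - 18*A^-6 - 6*A^-10
  A^-6 * (d^4) = A^2 + 4*A^-2 + 6*A^-6 + 4*A^-10 + A^-14
Summing the groups: <K> = A^10 - A^6 + 2*A^2 - 2*A^-2 + 2*A^-6 - 2*A^-10 + A^-14
Normalise by the writhe: (-A^3)^(-w) = (-A^3)^(-2) = A^-6, so f(A) = A^-6 * <K> = A^4 - 1 + 2*A^-4 - 2*A^-8 + 2*A^-12 - 2*A^-16 + A^-20.
Substitute A = t^(-1/4), i.e. A^e → t^(-e/4): V(t) = t^5 - 2*t^4 + 2*t^3 - 2*t^2 + 2*t - 1 + t^-1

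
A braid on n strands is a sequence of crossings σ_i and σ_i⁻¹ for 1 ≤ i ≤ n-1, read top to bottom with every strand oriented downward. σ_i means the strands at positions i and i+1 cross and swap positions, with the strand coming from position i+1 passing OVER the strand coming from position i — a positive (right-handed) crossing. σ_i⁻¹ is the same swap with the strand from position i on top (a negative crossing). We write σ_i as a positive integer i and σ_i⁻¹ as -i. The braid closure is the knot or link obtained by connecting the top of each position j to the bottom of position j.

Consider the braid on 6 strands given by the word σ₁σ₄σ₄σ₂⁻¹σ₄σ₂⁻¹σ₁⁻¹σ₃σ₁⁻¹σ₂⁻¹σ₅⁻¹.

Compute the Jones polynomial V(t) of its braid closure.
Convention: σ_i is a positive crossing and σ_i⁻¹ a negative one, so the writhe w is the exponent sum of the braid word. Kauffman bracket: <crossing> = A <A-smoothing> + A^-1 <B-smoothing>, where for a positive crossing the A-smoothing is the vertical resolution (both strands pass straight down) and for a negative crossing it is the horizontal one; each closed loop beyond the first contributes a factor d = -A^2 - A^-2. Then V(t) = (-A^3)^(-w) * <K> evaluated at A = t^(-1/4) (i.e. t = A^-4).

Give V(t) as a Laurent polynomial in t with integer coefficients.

The presented braid s1 s4 s4 s2^-1 s4 s2^-1 s1^-1 s3 s1^-1 s2^-1 s5^-1 on 6 strands reduces by inverse Markov moves (closure unchanged at each step):
  Destabilize: the word has the form β·s5^-1 where s5^-1 occurs only as the final letter (β ∈ B_5); drop it and the last strand → 5 strands.
Reduced to β = s1 s4 s4 s2^-1 s4 s2^-1 s1^-1 s3 s1^-1 s2^-1 on 5 strands, 10 crossings.
Compute on β:
Braid: s1 s4 s4 s2^-1 s4 s2^-1 s1^-1 s3 s1^-1 s2^-1 on 5 strands, 10 crossings.
Writhe w = (#positive) - (#negative) = 5 - 5 = 0.
Enumerate smoothing states for the bracket polynomial. There are 2^10 = 1024 states.
Each crossing splits two ways (0=vertical, 1=horizontal). The state's weight is A^(#A-smoothings - #B-smoothings) * d^(loops - 1).
Tabulate the states by total A-exponent and number of loops L (A-exp: L × count):
  A^10: L=6 ×1
  A^8: L=5 ×10
  A^6: L=4 ×40, L=6 ×5
  A^4: L=3 ×80, L=5 ×39, L=7 ×1
  A^2: L=2 ×79, L=4 ×117, L=6 ×14
  A^0: L=1 ×30, L=3 ×158, L=5 ×62, L=7 ×2
  A^-2: L=2 ×84, L=4 ×111, L=6 ×15
  A^-4: L=1 ×9, L=3 ×74, L=5 ×36, L=7 ×1
  A^-6: L=2 ×12, L=4 ×29, L=6 ×4
  A^-8: L=3 ×6, L=5 ×4
  A^-10: L=4 ×1
Each group contributes A^e * Σ count * d^(L-1):
Powers of d = -A^2 - A^-2: d^2 = A^4 + 2 + A^-4; d^3 = -A^6 - 3*A^2 - 3*A^-2 - A^-6; d^4 = A^8 + 4*A^4 + 6 + 4*A^-4 + A^-8; d^5 = -A^10 - 5*A^6 - 10*A^2 - 10*A^-2 - 5*A^-6 - A^-10; d^6 = A^12 + 6*A^8 + 15*A^4 + 20 + 15*A^-4 + 6*A^-8 + A^-12.
  A^10 * (d^5) = -A^20 - 5*A^16 - 10*A^12 - 10*A^8 - 5*A^4 - 1
  A^8 * (10*d^4) = 10*A^16 + 40*A^12 + 60*A^8 + 40*A^4 + 10
  A^6 * (40*d^3 + 5*d^5) = -5*A^16 - 65*A^12 - 170*A^8 - 170*A^4 - 65 - 5*A^-4
  A^4 * (80*d^2 + 39*d^4 + d^6) = A^16 + 45*A^12 + 251*A^8 + 414*A^4 + 251 + 45*A^-4 + A^-8
  A^2 * (79*d + 117*d^3 + 14*d^5) = -14*A^12 - 187*A^8 - 570*A^4 - 570 - 187*A^-4 - 14*A^-8
  A^0 * (30 + 158*d^2 + 62*d^4 + 2*d^6) = 2*A^12 + 74*A^8 + 436*A^4 + 758 + 436*A^-4 + 74*A^-8 + 2*A^-12
  A^-2 * (84*d + 111*d^3 + 15*d^5) = -15*A^8 - 186*A^4 - 567 - 567*A^-4 - 186*A^-8 - 15*A^-12
  A^-4 * (9 + 74*d^2 + 36*d^4 + d^6) = A^8 + 42*A^4 + 233 + 393*A^-4 + 233*A^-8 + 42*A^-12 + A^-16
  A^-6 * (12*d + 29*d^3 + 4*d^5) = -4*A^4 - 49 - 139*A^-4 - 139*A^-8 - 49*A^-12 - 4*A^-16
  A^-8 * (6*d^2 + 4*d^4) = 4 + 22*A^-4 + 36*A^-8 + 22*A^-12 + 4*A^-16
  A^-10 * (d^3) = -A^-4 - 3*A^-8 - 3*A^-12 - A^-16
Summing the groups: <K> = -A^20 + A^16 - 2*A^12 + 4*A^8 - 3*A^4 + 4 - 3*A^-4 + 2*A^-8 - A^-12
Normalise by the writhe: (-A^3)^(-w) = (-A^3)^(0) = 1, so f(A) = 1 * <K> = -A^20 + A^16 - 2*A^12 + 4*A^8 - 3*A^4 + 4 - 3*A^-4 + 2*A^-8 - A^-12.
Substitute A = t^(-1/4), i.e. A^e → t^(-e/4): V(t) = -t^3 + 2*t^2 - 3*t + 4 - 3*t^-1 + 4*t^-2 - 2*t^-3 + t^-4 - t^-5

Answer: -t^3 + 2*t^2 - 3*t + 4 - 3*t^-1 + 4*t^-2 - 2*t^-3 + t^-4 - t^-5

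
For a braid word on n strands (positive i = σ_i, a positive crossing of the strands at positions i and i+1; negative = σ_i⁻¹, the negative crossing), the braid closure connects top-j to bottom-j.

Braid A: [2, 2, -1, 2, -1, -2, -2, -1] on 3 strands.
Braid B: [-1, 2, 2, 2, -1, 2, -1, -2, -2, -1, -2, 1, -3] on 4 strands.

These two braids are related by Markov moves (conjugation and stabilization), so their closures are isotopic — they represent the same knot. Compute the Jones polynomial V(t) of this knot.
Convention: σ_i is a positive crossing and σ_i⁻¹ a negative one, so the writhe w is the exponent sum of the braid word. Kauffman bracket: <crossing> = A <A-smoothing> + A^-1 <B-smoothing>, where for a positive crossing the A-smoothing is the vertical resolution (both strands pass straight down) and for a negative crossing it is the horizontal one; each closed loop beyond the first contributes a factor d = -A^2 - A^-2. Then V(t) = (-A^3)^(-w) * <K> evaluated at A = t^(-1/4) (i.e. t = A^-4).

Markov-equivalent braids have isotopic closures, hence identical knot invariants. Strip the Markov moves from each word to reach a common short braid β, then compute V(t) once on β.
Braid A: s2 s2 s1^-1 s2 s1^-1 s2^-1 s2^-1 s1^-1 on 3 strands has no conjugating prefix/suffix or stabilization to strip; take β = s2 s2 s1^-1 s2 s1^-1 s2^-1 s2^-1 s1^-1.
Braid B: s1^-1 s2 s2 s2 s1^-1 s2 s1^-1 s2^-1 s2^-1 s1^-1 s2^-1 s1 s3^-1 on 4 strands reduces by inverse Markov moves (closure unchanged at each step):
  Destabilize: the word has the form β·s3^-1 where s3^-1 occurs only as the final letter (β ∈ B_3); drop it and the last strand → 3 strands.
  Deconjugate: the word is γ·β·γ⁻¹ with γ = s1^-1 s2 (prefix) and γ⁻¹ = s2^-1 s1 (suffix); strip both.
Reduced to β = s2 s2 s1^-1 s2 s1^-1 s2^-1 s2^-1 s1^-1 on 3 strands, 8 crossings.
Both give the same β = s2 s2 s1^-1 s2 s1^-1 s2^-1 s2^-1 s1^-1 on 3 strands, so one state sum suffices:
Braid: s2 s2 s1^-1 s2 s1^-1 s2^-1 s2^-1 s1^-1 on 3 strands, 8 crossings.
Writhe w = (#positive) - (#negative) = 3 - 5 = -2.
State-sum expansion of <K>. There are 2^8 = 256 states.
For each crossing: s=0 is the vertical smoothing, s=1 horizontal. Crossing k contributes A^(sign_k * (1 - 2*s_k)); loop factor d = -A^2 - A^-2.
Tabulate the states by total A-exponent and number of loops L (A-exp: L × count):
  A^8: L=4 ×1
  A^6: L=3 ×8
  A^4: L=2 ×23, L=4 ×5
  A^2: L=1 ×22, L=3 ×33, L=5 ×1
  A^0: L=2 ×52, L=4 ×18
  A^-2: L=1 ×13, L=3 ×37, L=5 ×6
  A^-4: L=2 ×14, L=4 ×13, L=6 ×1
  A^-6: L=3 ×6, L=5 ×2
  A^-8: L=4 ×1
Each group contributes A^e * Σ count * d^(L-1):
Powers of d = -A^2 - A^-2: d^2 = A^4 + 2 + A^-4; d^3 = -A^6 - 3*A^2 - 3*A^-2 - A^-6; d^4 = A^8 + 4*A^4 + 6 + 4*A^-4 + A^-8; d^5 = -A^10 - 5*A^6 - 10*A^2 - 10*A^-2 - 5*A^-6 - A^-10.
  A^8 * (d^3) = -A^14 - 3*A^10 - 3*A^6 - A^2
  A^6 * (8*d^2) = 8*A^10 + 16*A^6 + 8*A^2
  A^4 * (23*d + 5*d^3) = -5*A^10 - 38*A^6 - 38*A^2 - 5*A^-2
  A^2 * (22 + 33*d^2 + d^4) = A^10 + 37*A^6 + 94*A^2 + 37*A^-2 + A^-6
  A^0 * (52*d + 18*d^3) = -18*A^6 - 106*A^2 - 106*A^-2 - 18*A^-6
  A^-2 * (13 + 37*d^2 + 6*d^4) = 6*A^6 + 61*A^2 + 123*A^-2 + 61*A^-6 + 6*A^-10
  A^-4 * (14*d + 13*d^3 + d^5) = -A^6 - 18*A^2 - 63*A^-2 - 63*A^-6 - 18*A^-10 - A^-14
  A^-6 * (6*d^2 + 2*d^4) = 2*A^2 + 14*A^-2 + 24*A^-6 + 14*A^-10 + 2*A^-14
  A^-8 * (d^3) = -A^-2 - 3*A^-6 - 3*A^-10 - A^-14
Summing the groups: <K> = -A^14 + A^10 - A^6 + 2*A^2 - A^-2 + 2*A^-6 - A^-10
Normalise by the writhe: (-A^3)^(-w) = (-A^3)^(2) = A^6, so f(A) = A^6 * <K> = -A^20 + A^16 - A^12 + 2*A^8 - A^4 + 2 - A^-4.
Substitute A = t^(-1/4), i.e. A^e → t^(-e/4): V(t) = -t + 2 - t^-1 + 2*t^-2 - t^-3 + t^-4 - t^-5

Answer: -t + 2 - t^-1 + 2*t^-2 - t^-3 + t^-4 - t^-5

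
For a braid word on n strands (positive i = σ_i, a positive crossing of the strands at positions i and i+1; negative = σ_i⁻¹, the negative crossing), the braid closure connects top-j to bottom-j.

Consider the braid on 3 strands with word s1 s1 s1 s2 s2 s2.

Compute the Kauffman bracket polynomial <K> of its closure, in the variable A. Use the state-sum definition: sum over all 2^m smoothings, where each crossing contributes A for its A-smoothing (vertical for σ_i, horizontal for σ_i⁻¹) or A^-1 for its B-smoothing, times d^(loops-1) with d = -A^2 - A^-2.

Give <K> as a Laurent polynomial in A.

A^10 + 2*A^2 - 2*A^-2 + A^-6 - 2*A^-10 + A^-14

Derivation:
Braid: s1 s1 s1 s2 s2 s2 on 3 strands, 6 crossings.
Writhe w = (#positive) - (#negative) = 6 - 0 = 6.
State-sum expansion of <K>. There are 2^6 = 64 states.
For each crossing: s=0 is the vertical smoothing, s=1 horizontal. Crossing k contributes A^(sign_k * (1 - 2*s_k)); loop factor d = -A^2 - A^-2.
Tabulate the states by total A-exponent and number of loops L (A-exp: L × count):
  A^6: L=3 ×1
  A^4: L=2 ×6
  A^2: L=1 ×9, L=3 ×6
  A^0: L=2 ×18, L=4 ×2
  A^-2: L=3 ×15
  A^-4: L=4 ×6
  A^-6: L=5 ×1
Each group contributes A^e * Σ count * d^(L-1):
Powers of d = -A^2 - A^-2: d^2 = A^4 + 2 + A^-4; d^3 = -A^6 - 3*A^2 - 3*A^-2 - A^-6; d^4 = A^8 + 4*A^4 + 6 + 4*A^-4 + A^-8.
  A^6 * (d^2) = A^10 + 2*A^6 + A^2
  A^4 * (6*d) = -6*A^6 - 6*A^2
  A^2 * (9 + 6*d^2) = 6*A^6 + 21*A^2 + 6*A^-2
  A^0 * (18*d + 2*d^3) = -2*A^6 - 24*A^2 - 24*A^-2 - 2*A^-6
  A^-2 * (15*d^2) = 15*A^2 + 30*A^-2 + 15*A^-6
  A^-4 * (6*d^3) = -6*A^2 - 18*A^-2 - 18*A^-6 - 6*A^-10
  A^-6 * (d^4) = A^2 + 4*A^-2 + 6*A^-6 + 4*A^-10 + A^-14
Summing the groups: <K> = A^10 + 2*A^2 - 2*A^-2 + A^-6 - 2*A^-10 + A^-14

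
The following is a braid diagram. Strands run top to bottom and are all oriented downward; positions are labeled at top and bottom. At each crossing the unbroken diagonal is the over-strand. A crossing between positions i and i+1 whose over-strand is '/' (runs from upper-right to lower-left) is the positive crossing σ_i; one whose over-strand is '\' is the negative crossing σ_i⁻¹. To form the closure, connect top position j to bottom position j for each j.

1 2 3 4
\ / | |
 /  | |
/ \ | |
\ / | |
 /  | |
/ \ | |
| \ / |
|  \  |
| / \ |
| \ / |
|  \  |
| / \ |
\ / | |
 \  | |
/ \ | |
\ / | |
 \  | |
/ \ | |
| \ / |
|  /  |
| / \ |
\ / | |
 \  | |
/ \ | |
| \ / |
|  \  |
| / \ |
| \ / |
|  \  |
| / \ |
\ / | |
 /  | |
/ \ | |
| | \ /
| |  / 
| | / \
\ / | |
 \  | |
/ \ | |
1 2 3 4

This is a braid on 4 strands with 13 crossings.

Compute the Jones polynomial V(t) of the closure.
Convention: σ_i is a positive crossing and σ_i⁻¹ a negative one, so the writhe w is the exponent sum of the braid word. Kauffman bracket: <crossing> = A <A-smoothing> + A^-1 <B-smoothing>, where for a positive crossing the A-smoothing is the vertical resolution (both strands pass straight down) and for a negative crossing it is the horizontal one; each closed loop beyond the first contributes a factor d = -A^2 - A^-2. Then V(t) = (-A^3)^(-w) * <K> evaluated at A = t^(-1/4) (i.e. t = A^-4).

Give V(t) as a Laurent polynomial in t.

-1 + 4*t^-1 - 5*t^-2 + 7*t^-3 - 7*t^-4 + 6*t^-5 - 5*t^-6 + 3*t^-7 - t^-8

Derivation:
Reading the diagram top to bottom ('/'-over between positions i,i+1 = s_i, '\'-over = s_i^-1): braid word = s1 s1 s2^-1 s2^-1 s1^-1 s1^-1 s2 s1^-1 s2^-1 s2^-1 s1 s3 s1^-1.
The presented braid s1 s1 s2^-1 s2^-1 s1^-1 s1^-1 s2 s1^-1 s2^-1 s2^-1 s1 s3 s1^-1 on 4 strands reduces by inverse Markov moves (closure unchanged at each step):
  Deconjugate: the word is γ·β·γ⁻¹ with γ = s1 (prefix) and γ⁻¹ = s1^-1 (suffix); strip both.
  Destabilize: the word has the form β·s3 where s3 occurs only as the final letter (β ∈ B_3); drop it and the last strand → 3 strands.
Reduced to β = s1 s2^-1 s2^-1 s1^-1 s1^-1 s2 s1^-1 s2^-1 s2^-1 s1 on 3 strands, 10 crossings.
Compute on β:
Braid: s1 s2^-1 s2^-1 s1^-1 s1^-1 s2 s1^-1 s2^-1 s2^-1 s1 on 3 strands, 10 crossings.
Writhe w = (#positive) - (#negative) = 3 - 7 = -4.
State-sum expansion of <K>. There are 2^10 = 1024 states.
Each crossing splits two ways (0=vertical, 1=horizontal). The state's weight is A^(#A-smoothings - #B-smoothings) * d^(loops - 1).
Tabulate the states by total A-exponent and number of loops L (A-exp: L × count):
  A^10: L=6 ×1
  A^8: L=5 ×10
  A^6: L=4 ×43, L=6 ×2
  A^4: L=3 ×98, L=5 ×22
  A^2: L=2 ×118, L=4 ×88, L=6 ×4
  A^0: L=1 ×60, L=3 ×162, L=5 ×30
  A^-2: L=2 ×128, L=4 ×79, L=6 ×3
  A^-4: L=1 ×23, L=3 ×84, L=5 ×13
  A^-6: L=2 ×27, L=4 ×18
  A^-8: L=1 ×2, L=3 ×8
  A^-10: L=2 ×1
Each group contributes A^e * Σ count * d^(L-1):
Powers of d = -A^2 - A^-2: d^2 = A^4 + 2 + A^-4; d^3 = -A^6 - 3*A^2 - 3*A^-2 - A^-6; d^4 = A^8 + 4*A^4 + 6 + 4*A^-4 + A^-8; d^5 = -A^10 - 5*A^6 - 10*A^2 - 10*A^-2 - 5*A^-6 - A^-10.
  A^10 * (d^5) = -A^20 - 5*A^16 - 10*A^12 - 10*A^8 - 5*A^4 - 1
  A^8 * (10*d^4) = 10*A^16 + 40*A^12 + 60*A^8 + 40*A^4 + 10
  A^6 * (43*d^3 + 2*d^5) = -2*A^16 - 53*A^12 - 149*A^8 - 149*A^4 - 53 - 2*A^-4
  A^4 * (98*d^2 + 22*d^4) = 22*A^12 + 186*A^8 + 328*A^4 + 186 + 22*A^-4
  A^2 * (118*d + 88*d^3 + 4*d^5) = -4*A^12 - 108*A^8 - 422*A^4 - 422 - 108*A^-4 - 4*A^-8
  A^0 * (60 + 162*d^2 + 30*d^4) = 30*A^8 + 282*A^4 + 564 + 282*A^-4 + 30*A^-8
  A^-2 * (128*d + 79*d^3 + 3*d^5) = -3*A^8 - 94*A^4 - 395 - 395*A^-4 - 94*A^-8 - 3*A^-12
  A^-4 * (23 + 84*d^2 + 13*d^4) = 13*A^4 + 136 + 269*A^-4 + 136*A^-8 + 13*A^-12
  A^-6 * (27*d + 18*d^3) = -18 - 81*A^-4 - 81*A^-8 - 18*A^-12
  A^-8 * (2 + 8*d^2) = 8*A^-4 + 18*A^-8 + 8*A^-12
  A^-10 * (d) = -A^-8 - A^-12
Summing the groups: <K> = -A^20 + 3*A^16 - 5*A^12 + 6*A^8 - 7*A^4 + 7 - 5*A^-4 + 4*A^-8 - A^-12
Normalise by the writhe: (-A^3)^(-w) = (-A^3)^(4) = A^12, so f(A) = A^12 * <K> = -A^32 + 3*A^28 - 5*A^24 + 6*A^20 - 7*A^16 + 7*A^12 - 5*A^8 + 4*A^4 - 1.
Substitute A = t^(-1/4), i.e. A^e → t^(-e/4): V(t) = -1 + 4*t^-1 - 5*t^-2 + 7*t^-3 - 7*t^-4 + 6*t^-5 - 5*t^-6 + 3*t^-7 - t^-8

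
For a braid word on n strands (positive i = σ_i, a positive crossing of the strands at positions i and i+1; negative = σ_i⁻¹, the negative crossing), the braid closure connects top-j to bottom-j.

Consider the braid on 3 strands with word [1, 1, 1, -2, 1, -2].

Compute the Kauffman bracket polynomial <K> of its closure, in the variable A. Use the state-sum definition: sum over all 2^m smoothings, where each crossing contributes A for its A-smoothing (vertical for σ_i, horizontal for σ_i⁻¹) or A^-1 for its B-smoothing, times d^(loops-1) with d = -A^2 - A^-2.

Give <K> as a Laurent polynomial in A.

Braid: s1 s1 s1 s2^-1 s1 s2^-1 on 3 strands, 6 crossings.
Writhe w = (#positive) - (#negative) = 4 - 2 = 2.
Enumerate smoothing states for the bracket polynomial. There are 2^6 = 64 states.
Smooth each crossing (0=||, 1=⌣⌢); contribution A^(Σ sign_k(1-2s_k)) * d^(L-1).
Tabulate the states by total A-exponent and number of loops L (A-exp: L × count):
  A^6: L=3 ×1
  A^4: L=2 ×6
  A^2: L=1 ×11, L=3 ×4
  A^0: L=2 ×19, L=4 ×1
  A^-2: L=3 ×15
  A^-4: L=4 ×6
  A^-6: L=5 ×1
Each group contributes A^e * Σ count * d^(L-1):
Powers of d = -A^2 - A^-2: d^2 = A^4 + 2 + A^-4; d^3 = -A^6 - 3*A^2 - 3*A^-2 - A^-6; d^4 = A^8 + 4*A^4 + 6 + 4*A^-4 + A^-8.
  A^6 * (d^2) = A^10 + 2*A^6 + A^2
  A^4 * (6*d) = -6*A^6 - 6*A^2
  A^2 * (11 + 4*d^2) = 4*A^6 + 19*A^2 + 4*A^-2
  A^0 * (19*d + d^3) = -A^6 - 22*A^2 - 22*A^-2 - A^-6
  A^-2 * (15*d^2) = 15*A^2 + 30*A^-2 + 15*A^-6
  A^-4 * (6*d^3) = -6*A^2 - 18*A^-2 - 18*A^-6 - 6*A^-10
  A^-6 * (d^4) = A^2 + 4*A^-2 + 6*A^-6 + 4*A^-10 + A^-14
Summing the groups: <K> = A^10 - A^6 + 2*A^2 - 2*A^-2 + 2*A^-6 - 2*A^-10 + A^-14

Answer: A^10 - A^6 + 2*A^2 - 2*A^-2 + 2*A^-6 - 2*A^-10 + A^-14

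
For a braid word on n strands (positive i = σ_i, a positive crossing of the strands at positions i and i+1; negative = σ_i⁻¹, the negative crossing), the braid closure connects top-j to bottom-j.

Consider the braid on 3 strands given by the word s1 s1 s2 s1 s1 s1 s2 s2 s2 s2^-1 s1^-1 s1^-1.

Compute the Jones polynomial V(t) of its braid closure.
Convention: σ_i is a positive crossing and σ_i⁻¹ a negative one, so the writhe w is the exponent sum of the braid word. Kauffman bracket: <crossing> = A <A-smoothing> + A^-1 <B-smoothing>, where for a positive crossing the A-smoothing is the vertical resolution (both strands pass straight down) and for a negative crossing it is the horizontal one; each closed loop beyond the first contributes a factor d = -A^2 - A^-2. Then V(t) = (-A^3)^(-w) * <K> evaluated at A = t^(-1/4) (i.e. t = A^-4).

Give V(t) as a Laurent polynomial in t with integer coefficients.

The presented braid s1 s1 s2 s1 s1 s1 s2 s2 s2 s2^-1 s1^-1 s1^-1 on 3 strands reduces by inverse Markov moves (closure unchanged at each step):
  Deconjugate: the word is γ·β·γ⁻¹ with γ = s1 (prefix) and γ⁻¹ = s1^-1 (suffix); strip both.
  Deconjugate: the word is γ·β·γ⁻¹ with γ = s1 (prefix) and γ⁻¹ = s1^-1 (suffix); strip both.
  Deconjugate: the word is γ·β·γ⁻¹ with γ = s2 (prefix) and γ⁻¹ = s2^-1 (suffix); strip both.
Reduced to β = s1 s1 s1 s2 s2 s2 on 3 strands, 6 crossings.
Compute on β:
Braid: s1 s1 s1 s2 s2 s2 on 3 strands, 6 crossings.
Writhe w = (#positive) - (#negative) = 6 - 0 = 6.
Computing the Kauffman bracket via state sum. There are 2^6 = 64 states.
Smooth each crossing (0=||, 1=⌣⌢); contribution A^(Σ sign_k(1-2s_k)) * d^(L-1).
Tabulate the states by total A-exponent and number of loops L (A-exp: L × count):
  A^6: L=3 ×1
  A^4: L=2 ×6
  A^2: L=1 ×9, L=3 ×6
  A^0: L=2 ×18, L=4 ×2
  A^-2: L=3 ×15
  A^-4: L=4 ×6
  A^-6: L=5 ×1
Each group contributes A^e * Σ count * d^(L-1):
Powers of d = -A^2 - A^-2: d^2 = A^4 + 2 + A^-4; d^3 = -A^6 - 3*A^2 - 3*A^-2 - A^-6; d^4 = A^8 + 4*A^4 + 6 + 4*A^-4 + A^-8.
  A^6 * (d^2) = A^10 + 2*A^6 + A^2
  A^4 * (6*d) = -6*A^6 - 6*A^2
  A^2 * (9 + 6*d^2) = 6*A^6 + 21*A^2 + 6*A^-2
  A^0 * (18*d + 2*d^3) = -2*A^6 - 24*A^2 - 24*A^-2 - 2*A^-6
  A^-2 * (15*d^2) = 15*A^2 + 30*A^-2 + 15*A^-6
  A^-4 * (6*d^3) = -6*A^2 - 18*A^-2 - 18*A^-6 - 6*A^-10
  A^-6 * (d^4) = A^2 + 4*A^-2 + 6*A^-6 + 4*A^-10 + A^-14
Summing the groups: <K> = A^10 + 2*A^2 - 2*A^-2 + A^-6 - 2*A^-10 + A^-14
Normalise by the writhe: (-A^3)^(-w) = (-A^3)^(-6) = A^-18, so f(A) = A^-18 * <K> = A^-8 + 2*A^-16 - 2*A^-20 + A^-24 - 2*A^-28 + A^-32.
Substitute A = t^(-1/4), i.e. A^e → t^(-e/4): V(t) = t^8 - 2*t^7 + t^6 - 2*t^5 + 2*t^4 + t^2

Answer: t^8 - 2*t^7 + t^6 - 2*t^5 + 2*t^4 + t^2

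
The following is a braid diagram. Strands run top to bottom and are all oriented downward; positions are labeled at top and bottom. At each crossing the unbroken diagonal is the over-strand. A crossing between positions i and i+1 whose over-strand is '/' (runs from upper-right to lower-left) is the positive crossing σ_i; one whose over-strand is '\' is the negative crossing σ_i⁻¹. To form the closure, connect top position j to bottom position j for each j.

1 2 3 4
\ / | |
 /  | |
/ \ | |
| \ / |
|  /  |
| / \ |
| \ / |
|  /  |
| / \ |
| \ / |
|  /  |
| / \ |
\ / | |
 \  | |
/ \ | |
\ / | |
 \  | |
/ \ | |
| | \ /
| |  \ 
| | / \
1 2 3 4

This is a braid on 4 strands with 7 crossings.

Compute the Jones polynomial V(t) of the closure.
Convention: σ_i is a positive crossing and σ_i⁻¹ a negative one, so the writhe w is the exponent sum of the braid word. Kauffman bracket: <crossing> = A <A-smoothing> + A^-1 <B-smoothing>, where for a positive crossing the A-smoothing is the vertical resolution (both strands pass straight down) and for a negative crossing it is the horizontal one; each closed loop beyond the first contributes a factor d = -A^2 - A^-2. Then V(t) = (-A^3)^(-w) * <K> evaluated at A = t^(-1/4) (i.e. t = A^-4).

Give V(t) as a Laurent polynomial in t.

Reading the diagram top to bottom ('/'-over between positions i,i+1 = s_i, '\'-over = s_i^-1): braid word = s1 s2 s2 s2 s1^-1 s1^-1 s3^-1.
The presented braid s1 s2 s2 s2 s1^-1 s1^-1 s3^-1 on 4 strands reduces by inverse Markov moves (closure unchanged at each step):
  Destabilize: the word has the form β·s3^-1 where s3^-1 occurs only as the final letter (β ∈ B_3); drop it and the last strand → 3 strands.
  Deconjugate: the word is γ·β·γ⁻¹ with γ = s1 (prefix) and γ⁻¹ = s1^-1 (suffix); strip both.
Reduced to β = s2 s2 s2 s1^-1 on 3 strands, 4 crossings.
Compute on β:
Braid: s2 s2 s2 s1^-1 on 3 strands, 4 crossings.
Writhe w = (#positive) - (#negative) = 3 - 1 = 2.
Enumerate smoothing states for the bracket polynomial. There are 2^4 = 16 states.
Smooth each crossing (0=||, 1=⌣⌢); contribution A^(Σ sign_k(1-2s_k)) * d^(L-1).
  state 0000: A-exp=+2, loops=3, term = A^2 * d^2
  state 0001: A-exp=+4, loops=2, term = A^4 * d^1
  state 0010: A-exp=+0, loops=2, term = A^0 * d^1
  state 0011: A-exp=+2, loops=1, term = A^2 * d^0
  state 0100: A-exp=+0, loops=2, term = A^0 * d^1
  state 0101: A-exp=+2, loops=1, term = A^2 * d^0
  state 0110: A-exp=-2, loops=3, term = A^-2 * d^2
  state 0111: A-exp=+0, loops=2, term = A^0 * d^1
  state 1000: A-exp=+0, loops=2, term = A^0 * d^1
  state 1001: A-exp=+2, loops=1, term = A^2 * d^0
  state 1010: A-exp=-2, loops=3, term = A^-2 * d^2
  state 1011: A-exp=+0, loops=2, term = A^0 * d^1
  state 1100: A-exp=-2, loops=3, term = A^-2 * d^2
  state 1101: A-exp=+0, loops=2, term = A^0 * d^1
  state 1110: A-exp=-4, loops=4, term = A^-4 * d^3
  state 1111: A-exp=-2, loops=3, term = A^-2 * d^2
Collect the terms by A-exponent (count of states per loop number):
Powers of d = -A^2 - A^-2: d^2 = A^4 + 2 + A^-4; d^3 = -A^6 - 3*A^2 - 3*A^-2 - A^-6.
  A^4 * (d) = -A^6 - A^2
  A^2 * (3 + d^2) = A^6 + 5*A^2 + A^-2
  A^0 * (6*d) = -6*A^2 - 6*A^-2
  A^-2 * (4*d^2) = 4*A^2 + 8*A^-2 + 4*A^-6
  A^-4 * (d^3) = -A^2 - 3*A^-2 - 3*A^-6 - A^-10
Summing the groups: <K> = A^2 + A^-6 - A^-10
Normalise by the writhe: (-A^3)^(-w) = (-A^3)^(-2) = A^-6, so f(A) = A^-6 * <K> = A^-4 + A^-12 - A^-16.
Substitute A = t^(-1/4), i.e. A^e → t^(-e/4): V(t) = -t^4 + t^3 + t

Answer: -t^4 + t^3 + t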